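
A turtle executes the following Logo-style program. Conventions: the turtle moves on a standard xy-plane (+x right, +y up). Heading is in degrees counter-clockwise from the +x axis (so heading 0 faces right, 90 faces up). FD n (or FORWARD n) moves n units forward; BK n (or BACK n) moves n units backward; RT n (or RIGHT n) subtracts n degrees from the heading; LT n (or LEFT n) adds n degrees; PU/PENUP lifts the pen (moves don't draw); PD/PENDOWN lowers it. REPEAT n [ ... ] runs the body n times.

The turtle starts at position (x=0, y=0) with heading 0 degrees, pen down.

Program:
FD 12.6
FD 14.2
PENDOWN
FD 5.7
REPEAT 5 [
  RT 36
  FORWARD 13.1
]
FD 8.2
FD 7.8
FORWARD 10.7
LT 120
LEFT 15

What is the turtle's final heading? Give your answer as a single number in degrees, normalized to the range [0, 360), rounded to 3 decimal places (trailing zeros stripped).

Answer: 315

Derivation:
Executing turtle program step by step:
Start: pos=(0,0), heading=0, pen down
FD 12.6: (0,0) -> (12.6,0) [heading=0, draw]
FD 14.2: (12.6,0) -> (26.8,0) [heading=0, draw]
PD: pen down
FD 5.7: (26.8,0) -> (32.5,0) [heading=0, draw]
REPEAT 5 [
  -- iteration 1/5 --
  RT 36: heading 0 -> 324
  FD 13.1: (32.5,0) -> (43.098,-7.7) [heading=324, draw]
  -- iteration 2/5 --
  RT 36: heading 324 -> 288
  FD 13.1: (43.098,-7.7) -> (47.146,-20.159) [heading=288, draw]
  -- iteration 3/5 --
  RT 36: heading 288 -> 252
  FD 13.1: (47.146,-20.159) -> (43.098,-32.618) [heading=252, draw]
  -- iteration 4/5 --
  RT 36: heading 252 -> 216
  FD 13.1: (43.098,-32.618) -> (32.5,-40.318) [heading=216, draw]
  -- iteration 5/5 --
  RT 36: heading 216 -> 180
  FD 13.1: (32.5,-40.318) -> (19.4,-40.318) [heading=180, draw]
]
FD 8.2: (19.4,-40.318) -> (11.2,-40.318) [heading=180, draw]
FD 7.8: (11.2,-40.318) -> (3.4,-40.318) [heading=180, draw]
FD 10.7: (3.4,-40.318) -> (-7.3,-40.318) [heading=180, draw]
LT 120: heading 180 -> 300
LT 15: heading 300 -> 315
Final: pos=(-7.3,-40.318), heading=315, 11 segment(s) drawn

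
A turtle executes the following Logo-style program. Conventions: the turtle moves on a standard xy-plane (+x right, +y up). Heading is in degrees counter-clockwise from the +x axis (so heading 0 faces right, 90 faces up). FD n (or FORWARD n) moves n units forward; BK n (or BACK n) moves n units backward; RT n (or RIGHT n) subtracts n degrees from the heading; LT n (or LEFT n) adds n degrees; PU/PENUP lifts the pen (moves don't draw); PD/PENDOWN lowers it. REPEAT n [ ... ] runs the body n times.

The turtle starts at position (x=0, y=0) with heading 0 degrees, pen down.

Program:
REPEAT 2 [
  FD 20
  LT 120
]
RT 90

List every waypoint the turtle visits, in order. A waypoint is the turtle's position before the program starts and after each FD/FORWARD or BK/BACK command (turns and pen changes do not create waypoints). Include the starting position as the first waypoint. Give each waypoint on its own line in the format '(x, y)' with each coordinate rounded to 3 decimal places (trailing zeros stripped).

Executing turtle program step by step:
Start: pos=(0,0), heading=0, pen down
REPEAT 2 [
  -- iteration 1/2 --
  FD 20: (0,0) -> (20,0) [heading=0, draw]
  LT 120: heading 0 -> 120
  -- iteration 2/2 --
  FD 20: (20,0) -> (10,17.321) [heading=120, draw]
  LT 120: heading 120 -> 240
]
RT 90: heading 240 -> 150
Final: pos=(10,17.321), heading=150, 2 segment(s) drawn
Waypoints (3 total):
(0, 0)
(20, 0)
(10, 17.321)

Answer: (0, 0)
(20, 0)
(10, 17.321)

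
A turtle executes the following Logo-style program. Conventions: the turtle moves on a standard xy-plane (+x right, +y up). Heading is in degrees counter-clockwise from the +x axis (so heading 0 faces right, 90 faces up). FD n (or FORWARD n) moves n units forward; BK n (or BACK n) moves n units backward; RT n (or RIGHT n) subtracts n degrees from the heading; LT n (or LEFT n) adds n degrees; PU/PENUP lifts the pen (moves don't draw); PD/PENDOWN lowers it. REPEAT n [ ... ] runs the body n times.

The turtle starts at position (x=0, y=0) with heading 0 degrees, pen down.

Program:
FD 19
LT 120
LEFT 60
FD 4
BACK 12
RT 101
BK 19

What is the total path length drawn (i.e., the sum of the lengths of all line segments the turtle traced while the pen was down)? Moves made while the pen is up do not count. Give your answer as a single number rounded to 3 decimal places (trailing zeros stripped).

Executing turtle program step by step:
Start: pos=(0,0), heading=0, pen down
FD 19: (0,0) -> (19,0) [heading=0, draw]
LT 120: heading 0 -> 120
LT 60: heading 120 -> 180
FD 4: (19,0) -> (15,0) [heading=180, draw]
BK 12: (15,0) -> (27,0) [heading=180, draw]
RT 101: heading 180 -> 79
BK 19: (27,0) -> (23.375,-18.651) [heading=79, draw]
Final: pos=(23.375,-18.651), heading=79, 4 segment(s) drawn

Segment lengths:
  seg 1: (0,0) -> (19,0), length = 19
  seg 2: (19,0) -> (15,0), length = 4
  seg 3: (15,0) -> (27,0), length = 12
  seg 4: (27,0) -> (23.375,-18.651), length = 19
Total = 54

Answer: 54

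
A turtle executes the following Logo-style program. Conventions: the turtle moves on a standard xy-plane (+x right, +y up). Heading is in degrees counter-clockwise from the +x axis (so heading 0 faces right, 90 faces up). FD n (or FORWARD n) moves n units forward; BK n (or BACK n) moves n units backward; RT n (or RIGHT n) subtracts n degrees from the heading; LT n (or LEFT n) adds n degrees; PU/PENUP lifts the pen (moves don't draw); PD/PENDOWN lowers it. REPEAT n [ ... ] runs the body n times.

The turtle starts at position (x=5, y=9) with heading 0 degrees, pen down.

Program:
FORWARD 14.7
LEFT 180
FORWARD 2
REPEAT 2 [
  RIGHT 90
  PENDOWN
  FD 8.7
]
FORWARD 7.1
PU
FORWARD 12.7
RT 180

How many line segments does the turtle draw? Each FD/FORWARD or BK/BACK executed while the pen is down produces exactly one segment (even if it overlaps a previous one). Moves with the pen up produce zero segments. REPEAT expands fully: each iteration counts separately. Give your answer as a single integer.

Answer: 5

Derivation:
Executing turtle program step by step:
Start: pos=(5,9), heading=0, pen down
FD 14.7: (5,9) -> (19.7,9) [heading=0, draw]
LT 180: heading 0 -> 180
FD 2: (19.7,9) -> (17.7,9) [heading=180, draw]
REPEAT 2 [
  -- iteration 1/2 --
  RT 90: heading 180 -> 90
  PD: pen down
  FD 8.7: (17.7,9) -> (17.7,17.7) [heading=90, draw]
  -- iteration 2/2 --
  RT 90: heading 90 -> 0
  PD: pen down
  FD 8.7: (17.7,17.7) -> (26.4,17.7) [heading=0, draw]
]
FD 7.1: (26.4,17.7) -> (33.5,17.7) [heading=0, draw]
PU: pen up
FD 12.7: (33.5,17.7) -> (46.2,17.7) [heading=0, move]
RT 180: heading 0 -> 180
Final: pos=(46.2,17.7), heading=180, 5 segment(s) drawn
Segments drawn: 5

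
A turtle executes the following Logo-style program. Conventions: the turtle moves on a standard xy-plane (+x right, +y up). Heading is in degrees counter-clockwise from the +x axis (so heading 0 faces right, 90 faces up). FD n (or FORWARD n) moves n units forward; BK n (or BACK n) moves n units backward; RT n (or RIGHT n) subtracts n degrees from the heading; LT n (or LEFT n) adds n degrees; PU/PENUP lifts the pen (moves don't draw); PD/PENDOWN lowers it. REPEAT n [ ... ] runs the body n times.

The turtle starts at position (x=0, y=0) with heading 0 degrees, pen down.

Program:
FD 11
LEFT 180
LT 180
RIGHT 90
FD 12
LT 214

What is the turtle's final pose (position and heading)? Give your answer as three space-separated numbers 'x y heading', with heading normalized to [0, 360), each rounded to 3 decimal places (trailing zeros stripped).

Answer: 11 -12 124

Derivation:
Executing turtle program step by step:
Start: pos=(0,0), heading=0, pen down
FD 11: (0,0) -> (11,0) [heading=0, draw]
LT 180: heading 0 -> 180
LT 180: heading 180 -> 0
RT 90: heading 0 -> 270
FD 12: (11,0) -> (11,-12) [heading=270, draw]
LT 214: heading 270 -> 124
Final: pos=(11,-12), heading=124, 2 segment(s) drawn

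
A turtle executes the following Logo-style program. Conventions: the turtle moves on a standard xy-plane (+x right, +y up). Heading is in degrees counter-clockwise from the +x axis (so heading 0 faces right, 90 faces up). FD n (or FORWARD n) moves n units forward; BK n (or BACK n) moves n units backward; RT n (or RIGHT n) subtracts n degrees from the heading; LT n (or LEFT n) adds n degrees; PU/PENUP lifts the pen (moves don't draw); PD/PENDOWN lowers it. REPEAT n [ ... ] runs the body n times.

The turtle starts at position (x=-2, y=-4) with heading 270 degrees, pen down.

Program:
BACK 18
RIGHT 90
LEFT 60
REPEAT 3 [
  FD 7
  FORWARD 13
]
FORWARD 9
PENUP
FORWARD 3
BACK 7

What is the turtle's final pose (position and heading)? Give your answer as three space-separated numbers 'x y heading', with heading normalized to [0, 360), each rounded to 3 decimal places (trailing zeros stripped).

Executing turtle program step by step:
Start: pos=(-2,-4), heading=270, pen down
BK 18: (-2,-4) -> (-2,14) [heading=270, draw]
RT 90: heading 270 -> 180
LT 60: heading 180 -> 240
REPEAT 3 [
  -- iteration 1/3 --
  FD 7: (-2,14) -> (-5.5,7.938) [heading=240, draw]
  FD 13: (-5.5,7.938) -> (-12,-3.321) [heading=240, draw]
  -- iteration 2/3 --
  FD 7: (-12,-3.321) -> (-15.5,-9.383) [heading=240, draw]
  FD 13: (-15.5,-9.383) -> (-22,-20.641) [heading=240, draw]
  -- iteration 3/3 --
  FD 7: (-22,-20.641) -> (-25.5,-26.703) [heading=240, draw]
  FD 13: (-25.5,-26.703) -> (-32,-37.962) [heading=240, draw]
]
FD 9: (-32,-37.962) -> (-36.5,-45.756) [heading=240, draw]
PU: pen up
FD 3: (-36.5,-45.756) -> (-38,-48.354) [heading=240, move]
BK 7: (-38,-48.354) -> (-34.5,-42.292) [heading=240, move]
Final: pos=(-34.5,-42.292), heading=240, 8 segment(s) drawn

Answer: -34.5 -42.292 240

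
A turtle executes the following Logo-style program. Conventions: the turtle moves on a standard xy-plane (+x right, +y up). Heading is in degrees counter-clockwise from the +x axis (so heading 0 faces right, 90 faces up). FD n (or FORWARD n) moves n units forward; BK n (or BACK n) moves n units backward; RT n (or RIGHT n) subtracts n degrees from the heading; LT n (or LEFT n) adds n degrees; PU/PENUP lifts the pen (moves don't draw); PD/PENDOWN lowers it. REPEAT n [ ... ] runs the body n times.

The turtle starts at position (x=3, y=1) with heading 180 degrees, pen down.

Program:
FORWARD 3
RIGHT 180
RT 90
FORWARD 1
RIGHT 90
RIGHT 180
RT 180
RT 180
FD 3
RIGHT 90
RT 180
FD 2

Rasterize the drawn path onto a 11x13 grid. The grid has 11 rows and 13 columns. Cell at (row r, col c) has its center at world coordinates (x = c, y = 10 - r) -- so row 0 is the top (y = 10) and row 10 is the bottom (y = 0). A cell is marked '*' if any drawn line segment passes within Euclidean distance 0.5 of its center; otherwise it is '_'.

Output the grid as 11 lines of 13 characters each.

Segment 0: (3,1) -> (0,1)
Segment 1: (0,1) -> (0,0)
Segment 2: (0,0) -> (3,0)
Segment 3: (3,0) -> (3,2)

Answer: _____________
_____________
_____________
_____________
_____________
_____________
_____________
_____________
___*_________
****_________
****_________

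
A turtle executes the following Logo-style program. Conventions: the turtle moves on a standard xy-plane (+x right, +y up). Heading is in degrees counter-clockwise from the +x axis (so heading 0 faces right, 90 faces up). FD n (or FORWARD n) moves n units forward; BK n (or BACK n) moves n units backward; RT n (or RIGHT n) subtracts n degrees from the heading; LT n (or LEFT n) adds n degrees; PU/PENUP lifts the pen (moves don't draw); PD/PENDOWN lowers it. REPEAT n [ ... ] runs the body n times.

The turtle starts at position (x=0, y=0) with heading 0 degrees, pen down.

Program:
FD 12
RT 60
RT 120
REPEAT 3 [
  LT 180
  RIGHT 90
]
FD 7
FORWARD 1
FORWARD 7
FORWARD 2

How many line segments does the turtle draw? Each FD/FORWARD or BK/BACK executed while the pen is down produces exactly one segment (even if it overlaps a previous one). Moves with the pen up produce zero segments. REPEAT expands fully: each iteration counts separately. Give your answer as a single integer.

Answer: 5

Derivation:
Executing turtle program step by step:
Start: pos=(0,0), heading=0, pen down
FD 12: (0,0) -> (12,0) [heading=0, draw]
RT 60: heading 0 -> 300
RT 120: heading 300 -> 180
REPEAT 3 [
  -- iteration 1/3 --
  LT 180: heading 180 -> 0
  RT 90: heading 0 -> 270
  -- iteration 2/3 --
  LT 180: heading 270 -> 90
  RT 90: heading 90 -> 0
  -- iteration 3/3 --
  LT 180: heading 0 -> 180
  RT 90: heading 180 -> 90
]
FD 7: (12,0) -> (12,7) [heading=90, draw]
FD 1: (12,7) -> (12,8) [heading=90, draw]
FD 7: (12,8) -> (12,15) [heading=90, draw]
FD 2: (12,15) -> (12,17) [heading=90, draw]
Final: pos=(12,17), heading=90, 5 segment(s) drawn
Segments drawn: 5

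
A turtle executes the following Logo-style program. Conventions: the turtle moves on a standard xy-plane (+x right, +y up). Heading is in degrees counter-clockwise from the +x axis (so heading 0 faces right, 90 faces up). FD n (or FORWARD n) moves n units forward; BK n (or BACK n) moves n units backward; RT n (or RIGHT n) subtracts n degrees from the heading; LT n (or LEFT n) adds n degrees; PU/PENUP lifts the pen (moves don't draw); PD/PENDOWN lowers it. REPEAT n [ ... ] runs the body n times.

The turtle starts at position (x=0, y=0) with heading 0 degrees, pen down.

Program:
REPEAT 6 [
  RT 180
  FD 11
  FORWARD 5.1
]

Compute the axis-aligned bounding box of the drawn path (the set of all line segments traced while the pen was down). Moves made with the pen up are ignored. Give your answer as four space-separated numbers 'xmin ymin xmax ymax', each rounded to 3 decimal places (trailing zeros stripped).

Answer: -16.1 0 0 0

Derivation:
Executing turtle program step by step:
Start: pos=(0,0), heading=0, pen down
REPEAT 6 [
  -- iteration 1/6 --
  RT 180: heading 0 -> 180
  FD 11: (0,0) -> (-11,0) [heading=180, draw]
  FD 5.1: (-11,0) -> (-16.1,0) [heading=180, draw]
  -- iteration 2/6 --
  RT 180: heading 180 -> 0
  FD 11: (-16.1,0) -> (-5.1,0) [heading=0, draw]
  FD 5.1: (-5.1,0) -> (0,0) [heading=0, draw]
  -- iteration 3/6 --
  RT 180: heading 0 -> 180
  FD 11: (0,0) -> (-11,0) [heading=180, draw]
  FD 5.1: (-11,0) -> (-16.1,0) [heading=180, draw]
  -- iteration 4/6 --
  RT 180: heading 180 -> 0
  FD 11: (-16.1,0) -> (-5.1,0) [heading=0, draw]
  FD 5.1: (-5.1,0) -> (0,0) [heading=0, draw]
  -- iteration 5/6 --
  RT 180: heading 0 -> 180
  FD 11: (0,0) -> (-11,0) [heading=180, draw]
  FD 5.1: (-11,0) -> (-16.1,0) [heading=180, draw]
  -- iteration 6/6 --
  RT 180: heading 180 -> 0
  FD 11: (-16.1,0) -> (-5.1,0) [heading=0, draw]
  FD 5.1: (-5.1,0) -> (0,0) [heading=0, draw]
]
Final: pos=(0,0), heading=0, 12 segment(s) drawn

Segment endpoints: x in {-16.1, -11, -11, -5.1, 0, 0}, y in {0, 0, 0, 0, 0, 0, 0, 0, 0, 0, 0, 0, 0}
xmin=-16.1, ymin=0, xmax=0, ymax=0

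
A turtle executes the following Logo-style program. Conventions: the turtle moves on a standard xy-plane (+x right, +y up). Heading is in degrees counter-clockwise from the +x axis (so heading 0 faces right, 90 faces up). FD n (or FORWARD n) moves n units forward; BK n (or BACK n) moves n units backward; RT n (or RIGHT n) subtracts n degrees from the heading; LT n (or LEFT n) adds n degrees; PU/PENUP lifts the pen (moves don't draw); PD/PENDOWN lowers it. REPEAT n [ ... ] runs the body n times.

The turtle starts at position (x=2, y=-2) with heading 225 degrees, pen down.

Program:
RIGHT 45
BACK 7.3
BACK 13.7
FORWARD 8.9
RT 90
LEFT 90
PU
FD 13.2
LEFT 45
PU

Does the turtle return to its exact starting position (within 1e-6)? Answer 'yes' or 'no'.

Answer: no

Derivation:
Executing turtle program step by step:
Start: pos=(2,-2), heading=225, pen down
RT 45: heading 225 -> 180
BK 7.3: (2,-2) -> (9.3,-2) [heading=180, draw]
BK 13.7: (9.3,-2) -> (23,-2) [heading=180, draw]
FD 8.9: (23,-2) -> (14.1,-2) [heading=180, draw]
RT 90: heading 180 -> 90
LT 90: heading 90 -> 180
PU: pen up
FD 13.2: (14.1,-2) -> (0.9,-2) [heading=180, move]
LT 45: heading 180 -> 225
PU: pen up
Final: pos=(0.9,-2), heading=225, 3 segment(s) drawn

Start position: (2, -2)
Final position: (0.9, -2)
Distance = 1.1; >= 1e-6 -> NOT closed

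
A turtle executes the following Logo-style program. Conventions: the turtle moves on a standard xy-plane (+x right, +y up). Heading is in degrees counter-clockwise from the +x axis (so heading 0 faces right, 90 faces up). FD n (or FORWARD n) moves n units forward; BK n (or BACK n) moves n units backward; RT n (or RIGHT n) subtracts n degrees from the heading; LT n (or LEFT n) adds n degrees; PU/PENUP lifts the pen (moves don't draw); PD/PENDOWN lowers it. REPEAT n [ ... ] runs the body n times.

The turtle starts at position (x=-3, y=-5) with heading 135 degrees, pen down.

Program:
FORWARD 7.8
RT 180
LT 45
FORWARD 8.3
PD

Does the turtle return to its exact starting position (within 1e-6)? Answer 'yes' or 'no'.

Executing turtle program step by step:
Start: pos=(-3,-5), heading=135, pen down
FD 7.8: (-3,-5) -> (-8.515,0.515) [heading=135, draw]
RT 180: heading 135 -> 315
LT 45: heading 315 -> 0
FD 8.3: (-8.515,0.515) -> (-0.215,0.515) [heading=0, draw]
PD: pen down
Final: pos=(-0.215,0.515), heading=0, 2 segment(s) drawn

Start position: (-3, -5)
Final position: (-0.215, 0.515)
Distance = 6.178; >= 1e-6 -> NOT closed

Answer: no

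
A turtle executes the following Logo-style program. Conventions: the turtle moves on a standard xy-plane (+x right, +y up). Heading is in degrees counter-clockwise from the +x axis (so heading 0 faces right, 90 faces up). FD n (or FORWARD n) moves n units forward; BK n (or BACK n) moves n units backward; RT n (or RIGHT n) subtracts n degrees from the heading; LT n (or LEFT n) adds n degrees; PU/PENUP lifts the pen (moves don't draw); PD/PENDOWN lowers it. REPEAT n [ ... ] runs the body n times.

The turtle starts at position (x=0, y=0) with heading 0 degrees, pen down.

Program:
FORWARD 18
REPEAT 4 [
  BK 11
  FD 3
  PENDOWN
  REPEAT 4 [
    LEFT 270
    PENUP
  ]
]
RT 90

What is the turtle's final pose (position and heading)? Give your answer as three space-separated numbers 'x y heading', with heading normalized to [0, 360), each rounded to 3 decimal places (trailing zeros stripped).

Executing turtle program step by step:
Start: pos=(0,0), heading=0, pen down
FD 18: (0,0) -> (18,0) [heading=0, draw]
REPEAT 4 [
  -- iteration 1/4 --
  BK 11: (18,0) -> (7,0) [heading=0, draw]
  FD 3: (7,0) -> (10,0) [heading=0, draw]
  PD: pen down
  REPEAT 4 [
    -- iteration 1/4 --
    LT 270: heading 0 -> 270
    PU: pen up
    -- iteration 2/4 --
    LT 270: heading 270 -> 180
    PU: pen up
    -- iteration 3/4 --
    LT 270: heading 180 -> 90
    PU: pen up
    -- iteration 4/4 --
    LT 270: heading 90 -> 0
    PU: pen up
  ]
  -- iteration 2/4 --
  BK 11: (10,0) -> (-1,0) [heading=0, move]
  FD 3: (-1,0) -> (2,0) [heading=0, move]
  PD: pen down
  REPEAT 4 [
    -- iteration 1/4 --
    LT 270: heading 0 -> 270
    PU: pen up
    -- iteration 2/4 --
    LT 270: heading 270 -> 180
    PU: pen up
    -- iteration 3/4 --
    LT 270: heading 180 -> 90
    PU: pen up
    -- iteration 4/4 --
    LT 270: heading 90 -> 0
    PU: pen up
  ]
  -- iteration 3/4 --
  BK 11: (2,0) -> (-9,0) [heading=0, move]
  FD 3: (-9,0) -> (-6,0) [heading=0, move]
  PD: pen down
  REPEAT 4 [
    -- iteration 1/4 --
    LT 270: heading 0 -> 270
    PU: pen up
    -- iteration 2/4 --
    LT 270: heading 270 -> 180
    PU: pen up
    -- iteration 3/4 --
    LT 270: heading 180 -> 90
    PU: pen up
    -- iteration 4/4 --
    LT 270: heading 90 -> 0
    PU: pen up
  ]
  -- iteration 4/4 --
  BK 11: (-6,0) -> (-17,0) [heading=0, move]
  FD 3: (-17,0) -> (-14,0) [heading=0, move]
  PD: pen down
  REPEAT 4 [
    -- iteration 1/4 --
    LT 270: heading 0 -> 270
    PU: pen up
    -- iteration 2/4 --
    LT 270: heading 270 -> 180
    PU: pen up
    -- iteration 3/4 --
    LT 270: heading 180 -> 90
    PU: pen up
    -- iteration 4/4 --
    LT 270: heading 90 -> 0
    PU: pen up
  ]
]
RT 90: heading 0 -> 270
Final: pos=(-14,0), heading=270, 3 segment(s) drawn

Answer: -14 0 270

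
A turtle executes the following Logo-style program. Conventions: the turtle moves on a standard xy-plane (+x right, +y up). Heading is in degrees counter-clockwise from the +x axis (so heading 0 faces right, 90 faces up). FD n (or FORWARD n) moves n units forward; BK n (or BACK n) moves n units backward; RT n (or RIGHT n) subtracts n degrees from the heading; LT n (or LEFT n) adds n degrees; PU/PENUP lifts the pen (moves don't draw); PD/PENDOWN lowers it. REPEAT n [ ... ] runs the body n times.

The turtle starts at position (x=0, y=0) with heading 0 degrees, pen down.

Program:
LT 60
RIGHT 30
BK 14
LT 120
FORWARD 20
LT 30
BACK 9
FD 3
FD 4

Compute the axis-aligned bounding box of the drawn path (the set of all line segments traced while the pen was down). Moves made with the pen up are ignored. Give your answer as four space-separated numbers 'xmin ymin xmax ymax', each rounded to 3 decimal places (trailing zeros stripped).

Answer: -29.445 -7 0 3

Derivation:
Executing turtle program step by step:
Start: pos=(0,0), heading=0, pen down
LT 60: heading 0 -> 60
RT 30: heading 60 -> 30
BK 14: (0,0) -> (-12.124,-7) [heading=30, draw]
LT 120: heading 30 -> 150
FD 20: (-12.124,-7) -> (-29.445,3) [heading=150, draw]
LT 30: heading 150 -> 180
BK 9: (-29.445,3) -> (-20.445,3) [heading=180, draw]
FD 3: (-20.445,3) -> (-23.445,3) [heading=180, draw]
FD 4: (-23.445,3) -> (-27.445,3) [heading=180, draw]
Final: pos=(-27.445,3), heading=180, 5 segment(s) drawn

Segment endpoints: x in {-29.445, -27.445, -23.445, -20.445, -12.124, 0}, y in {-7, 0, 3, 3, 3}
xmin=-29.445, ymin=-7, xmax=0, ymax=3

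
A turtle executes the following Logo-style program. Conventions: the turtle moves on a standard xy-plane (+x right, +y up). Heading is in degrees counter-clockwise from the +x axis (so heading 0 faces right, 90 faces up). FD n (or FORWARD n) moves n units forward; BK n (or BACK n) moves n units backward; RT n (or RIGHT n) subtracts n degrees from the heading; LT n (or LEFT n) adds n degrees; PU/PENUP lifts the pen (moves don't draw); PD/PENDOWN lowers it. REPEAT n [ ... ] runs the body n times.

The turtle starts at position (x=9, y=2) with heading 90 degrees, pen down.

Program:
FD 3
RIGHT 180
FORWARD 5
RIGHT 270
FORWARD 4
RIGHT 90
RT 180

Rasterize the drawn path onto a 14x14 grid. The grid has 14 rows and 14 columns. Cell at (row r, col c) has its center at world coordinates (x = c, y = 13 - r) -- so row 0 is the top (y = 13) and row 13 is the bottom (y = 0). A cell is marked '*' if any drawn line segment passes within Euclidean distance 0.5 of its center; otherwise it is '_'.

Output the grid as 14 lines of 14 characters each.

Answer: ______________
______________
______________
______________
______________
______________
______________
______________
_________*____
_________*____
_________*____
_________*____
_________*____
_________*****

Derivation:
Segment 0: (9,2) -> (9,5)
Segment 1: (9,5) -> (9,0)
Segment 2: (9,0) -> (13,0)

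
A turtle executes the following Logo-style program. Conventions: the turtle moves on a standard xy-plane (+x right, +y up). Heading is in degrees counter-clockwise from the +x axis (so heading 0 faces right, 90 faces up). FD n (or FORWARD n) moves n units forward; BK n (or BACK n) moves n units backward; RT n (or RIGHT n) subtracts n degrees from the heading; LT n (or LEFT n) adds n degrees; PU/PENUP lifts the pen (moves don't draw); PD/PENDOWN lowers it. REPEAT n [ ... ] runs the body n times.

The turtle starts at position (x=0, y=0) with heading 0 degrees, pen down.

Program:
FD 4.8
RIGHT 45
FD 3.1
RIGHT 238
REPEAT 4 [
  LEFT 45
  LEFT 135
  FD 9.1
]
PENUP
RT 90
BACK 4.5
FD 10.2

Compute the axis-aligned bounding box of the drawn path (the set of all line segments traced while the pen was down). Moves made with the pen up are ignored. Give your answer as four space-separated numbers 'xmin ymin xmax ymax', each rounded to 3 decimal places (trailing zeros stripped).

Answer: 0 -11.059 6.992 0

Derivation:
Executing turtle program step by step:
Start: pos=(0,0), heading=0, pen down
FD 4.8: (0,0) -> (4.8,0) [heading=0, draw]
RT 45: heading 0 -> 315
FD 3.1: (4.8,0) -> (6.992,-2.192) [heading=315, draw]
RT 238: heading 315 -> 77
REPEAT 4 [
  -- iteration 1/4 --
  LT 45: heading 77 -> 122
  LT 135: heading 122 -> 257
  FD 9.1: (6.992,-2.192) -> (4.945,-11.059) [heading=257, draw]
  -- iteration 2/4 --
  LT 45: heading 257 -> 302
  LT 135: heading 302 -> 77
  FD 9.1: (4.945,-11.059) -> (6.992,-2.192) [heading=77, draw]
  -- iteration 3/4 --
  LT 45: heading 77 -> 122
  LT 135: heading 122 -> 257
  FD 9.1: (6.992,-2.192) -> (4.945,-11.059) [heading=257, draw]
  -- iteration 4/4 --
  LT 45: heading 257 -> 302
  LT 135: heading 302 -> 77
  FD 9.1: (4.945,-11.059) -> (6.992,-2.192) [heading=77, draw]
]
PU: pen up
RT 90: heading 77 -> 347
BK 4.5: (6.992,-2.192) -> (2.607,-1.18) [heading=347, move]
FD 10.2: (2.607,-1.18) -> (12.546,-3.474) [heading=347, move]
Final: pos=(12.546,-3.474), heading=347, 6 segment(s) drawn

Segment endpoints: x in {0, 4.8, 4.945, 4.945, 6.992, 6.992}, y in {-11.059, -2.192, -2.192, 0}
xmin=0, ymin=-11.059, xmax=6.992, ymax=0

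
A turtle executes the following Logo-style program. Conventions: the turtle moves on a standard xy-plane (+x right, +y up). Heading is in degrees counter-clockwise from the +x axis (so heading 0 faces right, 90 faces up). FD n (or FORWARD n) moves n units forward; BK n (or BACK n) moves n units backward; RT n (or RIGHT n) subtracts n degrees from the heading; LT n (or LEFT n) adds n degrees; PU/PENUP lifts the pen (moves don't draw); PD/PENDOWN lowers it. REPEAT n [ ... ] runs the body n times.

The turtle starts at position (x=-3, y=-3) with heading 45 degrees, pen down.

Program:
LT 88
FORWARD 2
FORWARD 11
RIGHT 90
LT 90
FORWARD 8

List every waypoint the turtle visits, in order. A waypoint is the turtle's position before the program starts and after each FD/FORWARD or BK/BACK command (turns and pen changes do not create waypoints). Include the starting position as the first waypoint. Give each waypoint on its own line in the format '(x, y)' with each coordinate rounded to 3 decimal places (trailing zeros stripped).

Executing turtle program step by step:
Start: pos=(-3,-3), heading=45, pen down
LT 88: heading 45 -> 133
FD 2: (-3,-3) -> (-4.364,-1.537) [heading=133, draw]
FD 11: (-4.364,-1.537) -> (-11.866,6.508) [heading=133, draw]
RT 90: heading 133 -> 43
LT 90: heading 43 -> 133
FD 8: (-11.866,6.508) -> (-17.322,12.358) [heading=133, draw]
Final: pos=(-17.322,12.358), heading=133, 3 segment(s) drawn
Waypoints (4 total):
(-3, -3)
(-4.364, -1.537)
(-11.866, 6.508)
(-17.322, 12.358)

Answer: (-3, -3)
(-4.364, -1.537)
(-11.866, 6.508)
(-17.322, 12.358)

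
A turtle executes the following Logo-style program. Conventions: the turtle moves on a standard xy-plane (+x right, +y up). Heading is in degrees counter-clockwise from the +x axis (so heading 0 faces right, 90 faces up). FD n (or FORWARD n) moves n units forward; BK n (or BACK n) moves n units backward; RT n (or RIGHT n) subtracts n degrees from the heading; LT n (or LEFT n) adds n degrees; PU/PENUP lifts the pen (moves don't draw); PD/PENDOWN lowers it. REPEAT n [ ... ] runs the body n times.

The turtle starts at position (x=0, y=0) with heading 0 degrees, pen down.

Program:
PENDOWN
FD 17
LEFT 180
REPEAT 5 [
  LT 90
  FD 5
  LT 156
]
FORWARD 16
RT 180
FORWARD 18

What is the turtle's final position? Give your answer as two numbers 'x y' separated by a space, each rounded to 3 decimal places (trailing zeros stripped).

Executing turtle program step by step:
Start: pos=(0,0), heading=0, pen down
PD: pen down
FD 17: (0,0) -> (17,0) [heading=0, draw]
LT 180: heading 0 -> 180
REPEAT 5 [
  -- iteration 1/5 --
  LT 90: heading 180 -> 270
  FD 5: (17,0) -> (17,-5) [heading=270, draw]
  LT 156: heading 270 -> 66
  -- iteration 2/5 --
  LT 90: heading 66 -> 156
  FD 5: (17,-5) -> (12.432,-2.966) [heading=156, draw]
  LT 156: heading 156 -> 312
  -- iteration 3/5 --
  LT 90: heading 312 -> 42
  FD 5: (12.432,-2.966) -> (16.148,0.379) [heading=42, draw]
  LT 156: heading 42 -> 198
  -- iteration 4/5 --
  LT 90: heading 198 -> 288
  FD 5: (16.148,0.379) -> (17.693,-4.376) [heading=288, draw]
  LT 156: heading 288 -> 84
  -- iteration 5/5 --
  LT 90: heading 84 -> 174
  FD 5: (17.693,-4.376) -> (12.72,-3.853) [heading=174, draw]
  LT 156: heading 174 -> 330
]
FD 16: (12.72,-3.853) -> (26.577,-11.853) [heading=330, draw]
RT 180: heading 330 -> 150
FD 18: (26.577,-11.853) -> (10.988,-2.853) [heading=150, draw]
Final: pos=(10.988,-2.853), heading=150, 8 segment(s) drawn

Answer: 10.988 -2.853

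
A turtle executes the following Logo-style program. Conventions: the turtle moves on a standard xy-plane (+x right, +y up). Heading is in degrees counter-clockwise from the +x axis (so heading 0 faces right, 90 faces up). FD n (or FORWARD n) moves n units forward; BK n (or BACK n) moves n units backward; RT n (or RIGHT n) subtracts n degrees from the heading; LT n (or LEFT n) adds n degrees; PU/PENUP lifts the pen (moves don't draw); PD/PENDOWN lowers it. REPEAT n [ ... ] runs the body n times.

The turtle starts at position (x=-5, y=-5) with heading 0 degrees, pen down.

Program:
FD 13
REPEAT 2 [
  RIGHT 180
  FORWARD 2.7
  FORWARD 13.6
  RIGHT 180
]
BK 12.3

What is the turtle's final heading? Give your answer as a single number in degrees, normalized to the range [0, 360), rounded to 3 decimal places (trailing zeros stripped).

Executing turtle program step by step:
Start: pos=(-5,-5), heading=0, pen down
FD 13: (-5,-5) -> (8,-5) [heading=0, draw]
REPEAT 2 [
  -- iteration 1/2 --
  RT 180: heading 0 -> 180
  FD 2.7: (8,-5) -> (5.3,-5) [heading=180, draw]
  FD 13.6: (5.3,-5) -> (-8.3,-5) [heading=180, draw]
  RT 180: heading 180 -> 0
  -- iteration 2/2 --
  RT 180: heading 0 -> 180
  FD 2.7: (-8.3,-5) -> (-11,-5) [heading=180, draw]
  FD 13.6: (-11,-5) -> (-24.6,-5) [heading=180, draw]
  RT 180: heading 180 -> 0
]
BK 12.3: (-24.6,-5) -> (-36.9,-5) [heading=0, draw]
Final: pos=(-36.9,-5), heading=0, 6 segment(s) drawn

Answer: 0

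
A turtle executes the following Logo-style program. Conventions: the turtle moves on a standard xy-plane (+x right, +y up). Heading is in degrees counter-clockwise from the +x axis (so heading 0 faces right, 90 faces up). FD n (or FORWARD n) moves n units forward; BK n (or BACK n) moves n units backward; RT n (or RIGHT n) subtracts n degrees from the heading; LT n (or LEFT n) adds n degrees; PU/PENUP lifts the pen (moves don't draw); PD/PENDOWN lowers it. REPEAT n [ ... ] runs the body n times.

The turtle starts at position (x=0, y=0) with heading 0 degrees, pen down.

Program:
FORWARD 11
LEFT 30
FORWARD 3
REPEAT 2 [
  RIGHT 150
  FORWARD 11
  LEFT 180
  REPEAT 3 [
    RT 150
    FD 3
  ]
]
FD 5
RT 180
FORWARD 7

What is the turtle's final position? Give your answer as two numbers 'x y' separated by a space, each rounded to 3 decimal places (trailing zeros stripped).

Executing turtle program step by step:
Start: pos=(0,0), heading=0, pen down
FD 11: (0,0) -> (11,0) [heading=0, draw]
LT 30: heading 0 -> 30
FD 3: (11,0) -> (13.598,1.5) [heading=30, draw]
REPEAT 2 [
  -- iteration 1/2 --
  RT 150: heading 30 -> 240
  FD 11: (13.598,1.5) -> (8.098,-8.026) [heading=240, draw]
  LT 180: heading 240 -> 60
  REPEAT 3 [
    -- iteration 1/3 --
    RT 150: heading 60 -> 270
    FD 3: (8.098,-8.026) -> (8.098,-11.026) [heading=270, draw]
    -- iteration 2/3 --
    RT 150: heading 270 -> 120
    FD 3: (8.098,-11.026) -> (6.598,-8.428) [heading=120, draw]
    -- iteration 3/3 --
    RT 150: heading 120 -> 330
    FD 3: (6.598,-8.428) -> (9.196,-9.928) [heading=330, draw]
  ]
  -- iteration 2/2 --
  RT 150: heading 330 -> 180
  FD 11: (9.196,-9.928) -> (-1.804,-9.928) [heading=180, draw]
  LT 180: heading 180 -> 0
  REPEAT 3 [
    -- iteration 1/3 --
    RT 150: heading 0 -> 210
    FD 3: (-1.804,-9.928) -> (-4.402,-11.428) [heading=210, draw]
    -- iteration 2/3 --
    RT 150: heading 210 -> 60
    FD 3: (-4.402,-11.428) -> (-2.902,-8.83) [heading=60, draw]
    -- iteration 3/3 --
    RT 150: heading 60 -> 270
    FD 3: (-2.902,-8.83) -> (-2.902,-11.83) [heading=270, draw]
  ]
]
FD 5: (-2.902,-11.83) -> (-2.902,-16.83) [heading=270, draw]
RT 180: heading 270 -> 90
FD 7: (-2.902,-16.83) -> (-2.902,-9.83) [heading=90, draw]
Final: pos=(-2.902,-9.83), heading=90, 12 segment(s) drawn

Answer: -2.902 -9.83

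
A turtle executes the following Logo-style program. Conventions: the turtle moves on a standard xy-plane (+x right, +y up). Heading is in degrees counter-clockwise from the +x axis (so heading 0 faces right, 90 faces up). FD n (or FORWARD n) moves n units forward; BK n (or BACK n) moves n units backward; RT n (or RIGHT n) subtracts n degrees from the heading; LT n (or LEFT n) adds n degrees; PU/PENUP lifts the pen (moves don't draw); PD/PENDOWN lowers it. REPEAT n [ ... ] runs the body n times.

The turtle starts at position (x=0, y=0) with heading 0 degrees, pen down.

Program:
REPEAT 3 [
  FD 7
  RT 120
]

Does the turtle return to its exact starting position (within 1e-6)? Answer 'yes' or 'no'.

Executing turtle program step by step:
Start: pos=(0,0), heading=0, pen down
REPEAT 3 [
  -- iteration 1/3 --
  FD 7: (0,0) -> (7,0) [heading=0, draw]
  RT 120: heading 0 -> 240
  -- iteration 2/3 --
  FD 7: (7,0) -> (3.5,-6.062) [heading=240, draw]
  RT 120: heading 240 -> 120
  -- iteration 3/3 --
  FD 7: (3.5,-6.062) -> (0,0) [heading=120, draw]
  RT 120: heading 120 -> 0
]
Final: pos=(0,0), heading=0, 3 segment(s) drawn

Start position: (0, 0)
Final position: (0, 0)
Distance = 0; < 1e-6 -> CLOSED

Answer: yes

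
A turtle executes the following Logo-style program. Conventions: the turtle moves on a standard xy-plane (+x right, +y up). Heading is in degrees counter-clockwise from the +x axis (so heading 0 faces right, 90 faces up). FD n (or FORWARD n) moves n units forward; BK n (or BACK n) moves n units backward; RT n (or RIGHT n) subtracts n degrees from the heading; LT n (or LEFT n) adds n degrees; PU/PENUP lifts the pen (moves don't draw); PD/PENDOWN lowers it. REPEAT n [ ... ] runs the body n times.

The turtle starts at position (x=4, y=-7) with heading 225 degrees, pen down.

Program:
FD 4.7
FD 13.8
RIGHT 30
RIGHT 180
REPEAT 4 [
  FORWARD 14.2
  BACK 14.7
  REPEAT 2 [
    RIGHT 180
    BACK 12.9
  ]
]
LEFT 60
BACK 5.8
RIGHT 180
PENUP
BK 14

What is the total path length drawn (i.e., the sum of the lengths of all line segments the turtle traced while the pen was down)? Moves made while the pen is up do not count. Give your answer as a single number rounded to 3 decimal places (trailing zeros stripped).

Executing turtle program step by step:
Start: pos=(4,-7), heading=225, pen down
FD 4.7: (4,-7) -> (0.677,-10.323) [heading=225, draw]
FD 13.8: (0.677,-10.323) -> (-9.081,-20.081) [heading=225, draw]
RT 30: heading 225 -> 195
RT 180: heading 195 -> 15
REPEAT 4 [
  -- iteration 1/4 --
  FD 14.2: (-9.081,-20.081) -> (4.635,-16.406) [heading=15, draw]
  BK 14.7: (4.635,-16.406) -> (-9.564,-20.211) [heading=15, draw]
  REPEAT 2 [
    -- iteration 1/2 --
    RT 180: heading 15 -> 195
    BK 12.9: (-9.564,-20.211) -> (2.896,-16.872) [heading=195, draw]
    -- iteration 2/2 --
    RT 180: heading 195 -> 15
    BK 12.9: (2.896,-16.872) -> (-9.564,-20.211) [heading=15, draw]
  ]
  -- iteration 2/4 --
  FD 14.2: (-9.564,-20.211) -> (4.152,-16.536) [heading=15, draw]
  BK 14.7: (4.152,-16.536) -> (-10.047,-20.34) [heading=15, draw]
  REPEAT 2 [
    -- iteration 1/2 --
    RT 180: heading 15 -> 195
    BK 12.9: (-10.047,-20.34) -> (2.413,-17.002) [heading=195, draw]
    -- iteration 2/2 --
    RT 180: heading 195 -> 15
    BK 12.9: (2.413,-17.002) -> (-10.047,-20.34) [heading=15, draw]
  ]
  -- iteration 3/4 --
  FD 14.2: (-10.047,-20.34) -> (3.669,-16.665) [heading=15, draw]
  BK 14.7: (3.669,-16.665) -> (-10.53,-20.47) [heading=15, draw]
  REPEAT 2 [
    -- iteration 1/2 --
    RT 180: heading 15 -> 195
    BK 12.9: (-10.53,-20.47) -> (1.93,-17.131) [heading=195, draw]
    -- iteration 2/2 --
    RT 180: heading 195 -> 15
    BK 12.9: (1.93,-17.131) -> (-10.53,-20.47) [heading=15, draw]
  ]
  -- iteration 4/4 --
  FD 14.2: (-10.53,-20.47) -> (3.186,-16.794) [heading=15, draw]
  BK 14.7: (3.186,-16.794) -> (-11.013,-20.599) [heading=15, draw]
  REPEAT 2 [
    -- iteration 1/2 --
    RT 180: heading 15 -> 195
    BK 12.9: (-11.013,-20.599) -> (1.447,-17.26) [heading=195, draw]
    -- iteration 2/2 --
    RT 180: heading 195 -> 15
    BK 12.9: (1.447,-17.26) -> (-11.013,-20.599) [heading=15, draw]
  ]
]
LT 60: heading 15 -> 75
BK 5.8: (-11.013,-20.599) -> (-12.514,-26.201) [heading=75, draw]
RT 180: heading 75 -> 255
PU: pen up
BK 14: (-12.514,-26.201) -> (-8.891,-12.679) [heading=255, move]
Final: pos=(-8.891,-12.679), heading=255, 19 segment(s) drawn

Segment lengths:
  seg 1: (4,-7) -> (0.677,-10.323), length = 4.7
  seg 2: (0.677,-10.323) -> (-9.081,-20.081), length = 13.8
  seg 3: (-9.081,-20.081) -> (4.635,-16.406), length = 14.2
  seg 4: (4.635,-16.406) -> (-9.564,-20.211), length = 14.7
  seg 5: (-9.564,-20.211) -> (2.896,-16.872), length = 12.9
  seg 6: (2.896,-16.872) -> (-9.564,-20.211), length = 12.9
  seg 7: (-9.564,-20.211) -> (4.152,-16.536), length = 14.2
  seg 8: (4.152,-16.536) -> (-10.047,-20.34), length = 14.7
  seg 9: (-10.047,-20.34) -> (2.413,-17.002), length = 12.9
  seg 10: (2.413,-17.002) -> (-10.047,-20.34), length = 12.9
  seg 11: (-10.047,-20.34) -> (3.669,-16.665), length = 14.2
  seg 12: (3.669,-16.665) -> (-10.53,-20.47), length = 14.7
  seg 13: (-10.53,-20.47) -> (1.93,-17.131), length = 12.9
  seg 14: (1.93,-17.131) -> (-10.53,-20.47), length = 12.9
  seg 15: (-10.53,-20.47) -> (3.186,-16.794), length = 14.2
  seg 16: (3.186,-16.794) -> (-11.013,-20.599), length = 14.7
  seg 17: (-11.013,-20.599) -> (1.447,-17.26), length = 12.9
  seg 18: (1.447,-17.26) -> (-11.013,-20.599), length = 12.9
  seg 19: (-11.013,-20.599) -> (-12.514,-26.201), length = 5.8
Total = 243.1

Answer: 243.1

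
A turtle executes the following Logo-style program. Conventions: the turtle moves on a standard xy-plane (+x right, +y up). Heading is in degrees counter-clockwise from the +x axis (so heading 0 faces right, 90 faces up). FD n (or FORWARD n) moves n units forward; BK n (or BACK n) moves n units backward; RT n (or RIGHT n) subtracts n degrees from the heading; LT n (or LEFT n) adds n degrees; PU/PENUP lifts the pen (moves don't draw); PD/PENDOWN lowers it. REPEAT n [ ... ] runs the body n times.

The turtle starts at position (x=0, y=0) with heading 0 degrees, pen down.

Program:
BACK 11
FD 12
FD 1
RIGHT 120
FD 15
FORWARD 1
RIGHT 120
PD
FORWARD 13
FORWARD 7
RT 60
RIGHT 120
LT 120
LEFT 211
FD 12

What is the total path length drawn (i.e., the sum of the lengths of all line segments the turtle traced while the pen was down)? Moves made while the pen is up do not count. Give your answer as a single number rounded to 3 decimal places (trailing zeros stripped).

Executing turtle program step by step:
Start: pos=(0,0), heading=0, pen down
BK 11: (0,0) -> (-11,0) [heading=0, draw]
FD 12: (-11,0) -> (1,0) [heading=0, draw]
FD 1: (1,0) -> (2,0) [heading=0, draw]
RT 120: heading 0 -> 240
FD 15: (2,0) -> (-5.5,-12.99) [heading=240, draw]
FD 1: (-5.5,-12.99) -> (-6,-13.856) [heading=240, draw]
RT 120: heading 240 -> 120
PD: pen down
FD 13: (-6,-13.856) -> (-12.5,-2.598) [heading=120, draw]
FD 7: (-12.5,-2.598) -> (-16,3.464) [heading=120, draw]
RT 60: heading 120 -> 60
RT 120: heading 60 -> 300
LT 120: heading 300 -> 60
LT 211: heading 60 -> 271
FD 12: (-16,3.464) -> (-15.791,-8.534) [heading=271, draw]
Final: pos=(-15.791,-8.534), heading=271, 8 segment(s) drawn

Segment lengths:
  seg 1: (0,0) -> (-11,0), length = 11
  seg 2: (-11,0) -> (1,0), length = 12
  seg 3: (1,0) -> (2,0), length = 1
  seg 4: (2,0) -> (-5.5,-12.99), length = 15
  seg 5: (-5.5,-12.99) -> (-6,-13.856), length = 1
  seg 6: (-6,-13.856) -> (-12.5,-2.598), length = 13
  seg 7: (-12.5,-2.598) -> (-16,3.464), length = 7
  seg 8: (-16,3.464) -> (-15.791,-8.534), length = 12
Total = 72

Answer: 72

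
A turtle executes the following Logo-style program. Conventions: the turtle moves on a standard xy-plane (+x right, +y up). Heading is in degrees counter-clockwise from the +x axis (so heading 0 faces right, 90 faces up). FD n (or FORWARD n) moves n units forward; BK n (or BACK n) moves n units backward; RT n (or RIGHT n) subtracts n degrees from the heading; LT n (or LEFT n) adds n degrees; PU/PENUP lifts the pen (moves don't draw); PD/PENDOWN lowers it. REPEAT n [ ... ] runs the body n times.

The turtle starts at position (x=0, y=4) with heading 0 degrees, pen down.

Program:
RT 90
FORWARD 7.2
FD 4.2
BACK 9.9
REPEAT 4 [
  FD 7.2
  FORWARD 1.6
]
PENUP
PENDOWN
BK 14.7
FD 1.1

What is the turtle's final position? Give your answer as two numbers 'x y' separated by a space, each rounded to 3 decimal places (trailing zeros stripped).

Answer: 0 -19.1

Derivation:
Executing turtle program step by step:
Start: pos=(0,4), heading=0, pen down
RT 90: heading 0 -> 270
FD 7.2: (0,4) -> (0,-3.2) [heading=270, draw]
FD 4.2: (0,-3.2) -> (0,-7.4) [heading=270, draw]
BK 9.9: (0,-7.4) -> (0,2.5) [heading=270, draw]
REPEAT 4 [
  -- iteration 1/4 --
  FD 7.2: (0,2.5) -> (0,-4.7) [heading=270, draw]
  FD 1.6: (0,-4.7) -> (0,-6.3) [heading=270, draw]
  -- iteration 2/4 --
  FD 7.2: (0,-6.3) -> (0,-13.5) [heading=270, draw]
  FD 1.6: (0,-13.5) -> (0,-15.1) [heading=270, draw]
  -- iteration 3/4 --
  FD 7.2: (0,-15.1) -> (0,-22.3) [heading=270, draw]
  FD 1.6: (0,-22.3) -> (0,-23.9) [heading=270, draw]
  -- iteration 4/4 --
  FD 7.2: (0,-23.9) -> (0,-31.1) [heading=270, draw]
  FD 1.6: (0,-31.1) -> (0,-32.7) [heading=270, draw]
]
PU: pen up
PD: pen down
BK 14.7: (0,-32.7) -> (0,-18) [heading=270, draw]
FD 1.1: (0,-18) -> (0,-19.1) [heading=270, draw]
Final: pos=(0,-19.1), heading=270, 13 segment(s) drawn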